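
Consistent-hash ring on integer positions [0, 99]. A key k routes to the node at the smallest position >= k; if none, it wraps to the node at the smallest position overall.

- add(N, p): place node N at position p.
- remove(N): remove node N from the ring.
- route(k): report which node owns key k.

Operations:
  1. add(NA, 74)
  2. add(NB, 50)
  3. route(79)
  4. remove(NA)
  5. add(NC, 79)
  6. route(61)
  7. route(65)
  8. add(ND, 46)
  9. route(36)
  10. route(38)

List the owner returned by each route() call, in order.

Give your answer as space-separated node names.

Answer: NB NC NC ND ND

Derivation:
Op 1: add NA@74 -> ring=[74:NA]
Op 2: add NB@50 -> ring=[50:NB,74:NA]
Op 3: route key 79: none >= 79, wrap to smallest pos 50 -> NB
Op 4: remove NA -> ring=[50:NB]
Op 5: add NC@79 -> ring=[50:NB,79:NC]
Op 6: route key 61: smallest pos >= 61 is 79 -> NC
Op 7: route key 65: smallest pos >= 65 is 79 -> NC
Op 8: add ND@46 -> ring=[46:ND,50:NB,79:NC]
Op 9: route key 36: smallest pos >= 36 is 46 -> ND
Op 10: route key 38: smallest pos >= 38 is 46 -> ND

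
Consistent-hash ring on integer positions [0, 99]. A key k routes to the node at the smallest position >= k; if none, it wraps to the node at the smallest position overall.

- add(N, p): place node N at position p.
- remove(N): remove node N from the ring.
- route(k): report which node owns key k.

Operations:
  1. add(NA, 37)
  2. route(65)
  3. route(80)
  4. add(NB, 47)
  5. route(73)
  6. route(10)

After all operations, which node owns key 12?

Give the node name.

Answer: NA

Derivation:
Op 1: add NA@37 -> ring=[37:NA]
Op 2: route key 65: none >= 65, wrap to smallest pos 37 -> NA
Op 3: route key 80: none >= 80, wrap to smallest pos 37 -> NA
Op 4: add NB@47 -> ring=[37:NA,47:NB]
Op 5: route key 73: none >= 73, wrap to smallest pos 37 -> NA
Op 6: route key 10: smallest pos >= 10 is 37 -> NA
Final route key 12: smallest pos >= 12 is 37 -> NA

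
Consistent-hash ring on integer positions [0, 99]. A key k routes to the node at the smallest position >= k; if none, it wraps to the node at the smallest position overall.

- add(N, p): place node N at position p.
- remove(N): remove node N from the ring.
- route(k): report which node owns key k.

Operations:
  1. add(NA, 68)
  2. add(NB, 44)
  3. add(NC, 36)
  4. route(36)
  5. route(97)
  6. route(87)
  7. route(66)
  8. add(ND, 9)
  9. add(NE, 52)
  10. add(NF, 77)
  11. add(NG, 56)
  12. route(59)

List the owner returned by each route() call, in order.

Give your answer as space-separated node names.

Op 1: add NA@68 -> ring=[68:NA]
Op 2: add NB@44 -> ring=[44:NB,68:NA]
Op 3: add NC@36 -> ring=[36:NC,44:NB,68:NA]
Op 4: route key 36: smallest pos >= 36 is 36 -> NC
Op 5: route key 97: none >= 97, wrap to smallest pos 36 -> NC
Op 6: route key 87: none >= 87, wrap to smallest pos 36 -> NC
Op 7: route key 66: smallest pos >= 66 is 68 -> NA
Op 8: add ND@9 -> ring=[9:ND,36:NC,44:NB,68:NA]
Op 9: add NE@52 -> ring=[9:ND,36:NC,44:NB,52:NE,68:NA]
Op 10: add NF@77 -> ring=[9:ND,36:NC,44:NB,52:NE,68:NA,77:NF]
Op 11: add NG@56 -> ring=[9:ND,36:NC,44:NB,52:NE,56:NG,68:NA,77:NF]
Op 12: route key 59: smallest pos >= 59 is 68 -> NA

Answer: NC NC NC NA NA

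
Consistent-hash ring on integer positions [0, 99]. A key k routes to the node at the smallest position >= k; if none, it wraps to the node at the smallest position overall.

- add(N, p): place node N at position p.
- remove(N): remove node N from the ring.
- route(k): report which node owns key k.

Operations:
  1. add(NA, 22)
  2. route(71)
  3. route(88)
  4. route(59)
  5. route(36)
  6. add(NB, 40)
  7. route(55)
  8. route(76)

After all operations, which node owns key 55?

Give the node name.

Op 1: add NA@22 -> ring=[22:NA]
Op 2: route key 71: none >= 71, wrap to smallest pos 22 -> NA
Op 3: route key 88: none >= 88, wrap to smallest pos 22 -> NA
Op 4: route key 59: none >= 59, wrap to smallest pos 22 -> NA
Op 5: route key 36: none >= 36, wrap to smallest pos 22 -> NA
Op 6: add NB@40 -> ring=[22:NA,40:NB]
Op 7: route key 55: none >= 55, wrap to smallest pos 22 -> NA
Op 8: route key 76: none >= 76, wrap to smallest pos 22 -> NA
Final route key 55: none >= 55, wrap to smallest pos 22 -> NA

Answer: NA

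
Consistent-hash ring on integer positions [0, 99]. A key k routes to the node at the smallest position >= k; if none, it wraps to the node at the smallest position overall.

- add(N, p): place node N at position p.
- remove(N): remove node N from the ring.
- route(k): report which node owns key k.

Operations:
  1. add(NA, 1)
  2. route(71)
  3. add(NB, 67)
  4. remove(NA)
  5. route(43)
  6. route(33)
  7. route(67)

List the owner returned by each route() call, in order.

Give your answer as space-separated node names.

Op 1: add NA@1 -> ring=[1:NA]
Op 2: route key 71: none >= 71, wrap to smallest pos 1 -> NA
Op 3: add NB@67 -> ring=[1:NA,67:NB]
Op 4: remove NA -> ring=[67:NB]
Op 5: route key 43: smallest pos >= 43 is 67 -> NB
Op 6: route key 33: smallest pos >= 33 is 67 -> NB
Op 7: route key 67: smallest pos >= 67 is 67 -> NB

Answer: NA NB NB NB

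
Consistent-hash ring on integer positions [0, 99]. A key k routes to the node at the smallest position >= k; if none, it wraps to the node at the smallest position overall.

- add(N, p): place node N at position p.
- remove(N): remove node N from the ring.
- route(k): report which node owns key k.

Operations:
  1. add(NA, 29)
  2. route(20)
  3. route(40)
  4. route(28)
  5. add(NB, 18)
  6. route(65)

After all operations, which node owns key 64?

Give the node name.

Op 1: add NA@29 -> ring=[29:NA]
Op 2: route key 20: smallest pos >= 20 is 29 -> NA
Op 3: route key 40: none >= 40, wrap to smallest pos 29 -> NA
Op 4: route key 28: smallest pos >= 28 is 29 -> NA
Op 5: add NB@18 -> ring=[18:NB,29:NA]
Op 6: route key 65: none >= 65, wrap to smallest pos 18 -> NB
Final route key 64: none >= 64, wrap to smallest pos 18 -> NB

Answer: NB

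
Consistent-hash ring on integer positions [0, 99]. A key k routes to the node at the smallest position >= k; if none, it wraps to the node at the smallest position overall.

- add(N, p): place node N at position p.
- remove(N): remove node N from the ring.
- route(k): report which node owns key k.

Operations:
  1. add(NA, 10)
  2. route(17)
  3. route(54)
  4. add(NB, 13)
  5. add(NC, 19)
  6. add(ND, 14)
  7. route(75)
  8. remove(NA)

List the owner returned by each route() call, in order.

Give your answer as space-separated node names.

Answer: NA NA NA

Derivation:
Op 1: add NA@10 -> ring=[10:NA]
Op 2: route key 17: none >= 17, wrap to smallest pos 10 -> NA
Op 3: route key 54: none >= 54, wrap to smallest pos 10 -> NA
Op 4: add NB@13 -> ring=[10:NA,13:NB]
Op 5: add NC@19 -> ring=[10:NA,13:NB,19:NC]
Op 6: add ND@14 -> ring=[10:NA,13:NB,14:ND,19:NC]
Op 7: route key 75: none >= 75, wrap to smallest pos 10 -> NA
Op 8: remove NA -> ring=[13:NB,14:ND,19:NC]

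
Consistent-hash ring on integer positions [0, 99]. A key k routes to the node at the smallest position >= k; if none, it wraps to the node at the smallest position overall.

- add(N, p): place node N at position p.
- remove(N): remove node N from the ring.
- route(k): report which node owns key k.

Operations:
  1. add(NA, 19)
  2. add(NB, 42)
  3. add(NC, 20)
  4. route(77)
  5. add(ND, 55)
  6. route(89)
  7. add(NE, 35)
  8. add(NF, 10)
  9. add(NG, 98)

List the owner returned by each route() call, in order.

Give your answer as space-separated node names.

Op 1: add NA@19 -> ring=[19:NA]
Op 2: add NB@42 -> ring=[19:NA,42:NB]
Op 3: add NC@20 -> ring=[19:NA,20:NC,42:NB]
Op 4: route key 77: none >= 77, wrap to smallest pos 19 -> NA
Op 5: add ND@55 -> ring=[19:NA,20:NC,42:NB,55:ND]
Op 6: route key 89: none >= 89, wrap to smallest pos 19 -> NA
Op 7: add NE@35 -> ring=[19:NA,20:NC,35:NE,42:NB,55:ND]
Op 8: add NF@10 -> ring=[10:NF,19:NA,20:NC,35:NE,42:NB,55:ND]
Op 9: add NG@98 -> ring=[10:NF,19:NA,20:NC,35:NE,42:NB,55:ND,98:NG]

Answer: NA NA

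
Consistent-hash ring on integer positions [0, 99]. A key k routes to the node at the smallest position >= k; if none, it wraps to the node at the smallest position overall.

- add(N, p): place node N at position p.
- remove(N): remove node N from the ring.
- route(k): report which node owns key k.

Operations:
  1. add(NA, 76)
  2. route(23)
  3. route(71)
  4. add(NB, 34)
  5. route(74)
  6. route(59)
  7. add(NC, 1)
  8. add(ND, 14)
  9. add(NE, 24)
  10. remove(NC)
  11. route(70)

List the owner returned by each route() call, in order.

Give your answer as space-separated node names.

Answer: NA NA NA NA NA

Derivation:
Op 1: add NA@76 -> ring=[76:NA]
Op 2: route key 23: smallest pos >= 23 is 76 -> NA
Op 3: route key 71: smallest pos >= 71 is 76 -> NA
Op 4: add NB@34 -> ring=[34:NB,76:NA]
Op 5: route key 74: smallest pos >= 74 is 76 -> NA
Op 6: route key 59: smallest pos >= 59 is 76 -> NA
Op 7: add NC@1 -> ring=[1:NC,34:NB,76:NA]
Op 8: add ND@14 -> ring=[1:NC,14:ND,34:NB,76:NA]
Op 9: add NE@24 -> ring=[1:NC,14:ND,24:NE,34:NB,76:NA]
Op 10: remove NC -> ring=[14:ND,24:NE,34:NB,76:NA]
Op 11: route key 70: smallest pos >= 70 is 76 -> NA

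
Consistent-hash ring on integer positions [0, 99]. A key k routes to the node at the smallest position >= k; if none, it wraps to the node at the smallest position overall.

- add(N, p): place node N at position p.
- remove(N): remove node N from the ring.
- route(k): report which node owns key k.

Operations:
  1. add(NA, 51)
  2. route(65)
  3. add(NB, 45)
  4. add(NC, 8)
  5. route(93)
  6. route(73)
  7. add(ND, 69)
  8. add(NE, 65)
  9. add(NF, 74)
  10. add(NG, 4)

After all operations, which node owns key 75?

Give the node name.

Op 1: add NA@51 -> ring=[51:NA]
Op 2: route key 65: none >= 65, wrap to smallest pos 51 -> NA
Op 3: add NB@45 -> ring=[45:NB,51:NA]
Op 4: add NC@8 -> ring=[8:NC,45:NB,51:NA]
Op 5: route key 93: none >= 93, wrap to smallest pos 8 -> NC
Op 6: route key 73: none >= 73, wrap to smallest pos 8 -> NC
Op 7: add ND@69 -> ring=[8:NC,45:NB,51:NA,69:ND]
Op 8: add NE@65 -> ring=[8:NC,45:NB,51:NA,65:NE,69:ND]
Op 9: add NF@74 -> ring=[8:NC,45:NB,51:NA,65:NE,69:ND,74:NF]
Op 10: add NG@4 -> ring=[4:NG,8:NC,45:NB,51:NA,65:NE,69:ND,74:NF]
Final route key 75: none >= 75, wrap to smallest pos 4 -> NG

Answer: NG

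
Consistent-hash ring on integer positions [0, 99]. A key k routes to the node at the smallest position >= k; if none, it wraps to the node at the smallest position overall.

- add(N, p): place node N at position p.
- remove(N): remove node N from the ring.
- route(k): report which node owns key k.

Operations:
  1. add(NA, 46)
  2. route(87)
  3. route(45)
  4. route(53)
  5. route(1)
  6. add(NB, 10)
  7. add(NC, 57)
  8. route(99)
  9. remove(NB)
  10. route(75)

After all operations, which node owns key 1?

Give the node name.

Answer: NA

Derivation:
Op 1: add NA@46 -> ring=[46:NA]
Op 2: route key 87: none >= 87, wrap to smallest pos 46 -> NA
Op 3: route key 45: smallest pos >= 45 is 46 -> NA
Op 4: route key 53: none >= 53, wrap to smallest pos 46 -> NA
Op 5: route key 1: smallest pos >= 1 is 46 -> NA
Op 6: add NB@10 -> ring=[10:NB,46:NA]
Op 7: add NC@57 -> ring=[10:NB,46:NA,57:NC]
Op 8: route key 99: none >= 99, wrap to smallest pos 10 -> NB
Op 9: remove NB -> ring=[46:NA,57:NC]
Op 10: route key 75: none >= 75, wrap to smallest pos 46 -> NA
Final route key 1: smallest pos >= 1 is 46 -> NA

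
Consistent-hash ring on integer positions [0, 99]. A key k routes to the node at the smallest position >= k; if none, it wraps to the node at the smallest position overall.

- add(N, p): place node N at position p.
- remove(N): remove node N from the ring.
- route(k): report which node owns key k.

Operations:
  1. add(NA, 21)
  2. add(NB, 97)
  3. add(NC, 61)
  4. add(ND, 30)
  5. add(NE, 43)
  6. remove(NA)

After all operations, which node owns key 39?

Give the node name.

Op 1: add NA@21 -> ring=[21:NA]
Op 2: add NB@97 -> ring=[21:NA,97:NB]
Op 3: add NC@61 -> ring=[21:NA,61:NC,97:NB]
Op 4: add ND@30 -> ring=[21:NA,30:ND,61:NC,97:NB]
Op 5: add NE@43 -> ring=[21:NA,30:ND,43:NE,61:NC,97:NB]
Op 6: remove NA -> ring=[30:ND,43:NE,61:NC,97:NB]
Final route key 39: smallest pos >= 39 is 43 -> NE

Answer: NE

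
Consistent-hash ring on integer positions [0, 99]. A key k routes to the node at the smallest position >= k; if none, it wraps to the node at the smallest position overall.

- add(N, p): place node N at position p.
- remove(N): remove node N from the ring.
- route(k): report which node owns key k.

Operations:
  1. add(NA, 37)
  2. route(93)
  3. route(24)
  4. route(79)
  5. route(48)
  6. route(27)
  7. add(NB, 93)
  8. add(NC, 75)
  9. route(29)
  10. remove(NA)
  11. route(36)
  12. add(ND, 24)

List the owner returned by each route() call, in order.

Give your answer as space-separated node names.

Op 1: add NA@37 -> ring=[37:NA]
Op 2: route key 93: none >= 93, wrap to smallest pos 37 -> NA
Op 3: route key 24: smallest pos >= 24 is 37 -> NA
Op 4: route key 79: none >= 79, wrap to smallest pos 37 -> NA
Op 5: route key 48: none >= 48, wrap to smallest pos 37 -> NA
Op 6: route key 27: smallest pos >= 27 is 37 -> NA
Op 7: add NB@93 -> ring=[37:NA,93:NB]
Op 8: add NC@75 -> ring=[37:NA,75:NC,93:NB]
Op 9: route key 29: smallest pos >= 29 is 37 -> NA
Op 10: remove NA -> ring=[75:NC,93:NB]
Op 11: route key 36: smallest pos >= 36 is 75 -> NC
Op 12: add ND@24 -> ring=[24:ND,75:NC,93:NB]

Answer: NA NA NA NA NA NA NC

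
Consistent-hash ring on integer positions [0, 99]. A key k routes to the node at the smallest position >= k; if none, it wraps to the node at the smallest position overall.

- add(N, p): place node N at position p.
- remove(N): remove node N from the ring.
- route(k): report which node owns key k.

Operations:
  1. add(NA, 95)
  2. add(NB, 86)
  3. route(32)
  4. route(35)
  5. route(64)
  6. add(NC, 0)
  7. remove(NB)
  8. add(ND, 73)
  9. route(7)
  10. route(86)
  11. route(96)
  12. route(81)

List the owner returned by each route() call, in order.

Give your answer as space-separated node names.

Op 1: add NA@95 -> ring=[95:NA]
Op 2: add NB@86 -> ring=[86:NB,95:NA]
Op 3: route key 32: smallest pos >= 32 is 86 -> NB
Op 4: route key 35: smallest pos >= 35 is 86 -> NB
Op 5: route key 64: smallest pos >= 64 is 86 -> NB
Op 6: add NC@0 -> ring=[0:NC,86:NB,95:NA]
Op 7: remove NB -> ring=[0:NC,95:NA]
Op 8: add ND@73 -> ring=[0:NC,73:ND,95:NA]
Op 9: route key 7: smallest pos >= 7 is 73 -> ND
Op 10: route key 86: smallest pos >= 86 is 95 -> NA
Op 11: route key 96: none >= 96, wrap to smallest pos 0 -> NC
Op 12: route key 81: smallest pos >= 81 is 95 -> NA

Answer: NB NB NB ND NA NC NA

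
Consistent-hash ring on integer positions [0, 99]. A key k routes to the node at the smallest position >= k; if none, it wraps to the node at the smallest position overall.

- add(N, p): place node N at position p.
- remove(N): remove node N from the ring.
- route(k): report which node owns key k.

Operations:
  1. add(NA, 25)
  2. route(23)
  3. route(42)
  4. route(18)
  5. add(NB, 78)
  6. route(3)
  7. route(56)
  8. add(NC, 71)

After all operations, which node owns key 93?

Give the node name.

Answer: NA

Derivation:
Op 1: add NA@25 -> ring=[25:NA]
Op 2: route key 23: smallest pos >= 23 is 25 -> NA
Op 3: route key 42: none >= 42, wrap to smallest pos 25 -> NA
Op 4: route key 18: smallest pos >= 18 is 25 -> NA
Op 5: add NB@78 -> ring=[25:NA,78:NB]
Op 6: route key 3: smallest pos >= 3 is 25 -> NA
Op 7: route key 56: smallest pos >= 56 is 78 -> NB
Op 8: add NC@71 -> ring=[25:NA,71:NC,78:NB]
Final route key 93: none >= 93, wrap to smallest pos 25 -> NA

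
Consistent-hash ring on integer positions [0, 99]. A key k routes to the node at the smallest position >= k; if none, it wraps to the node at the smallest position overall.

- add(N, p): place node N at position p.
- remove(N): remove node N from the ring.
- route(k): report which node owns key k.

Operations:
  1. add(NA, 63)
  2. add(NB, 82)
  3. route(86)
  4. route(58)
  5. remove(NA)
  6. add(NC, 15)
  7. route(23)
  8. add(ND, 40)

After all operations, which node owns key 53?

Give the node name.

Op 1: add NA@63 -> ring=[63:NA]
Op 2: add NB@82 -> ring=[63:NA,82:NB]
Op 3: route key 86: none >= 86, wrap to smallest pos 63 -> NA
Op 4: route key 58: smallest pos >= 58 is 63 -> NA
Op 5: remove NA -> ring=[82:NB]
Op 6: add NC@15 -> ring=[15:NC,82:NB]
Op 7: route key 23: smallest pos >= 23 is 82 -> NB
Op 8: add ND@40 -> ring=[15:NC,40:ND,82:NB]
Final route key 53: smallest pos >= 53 is 82 -> NB

Answer: NB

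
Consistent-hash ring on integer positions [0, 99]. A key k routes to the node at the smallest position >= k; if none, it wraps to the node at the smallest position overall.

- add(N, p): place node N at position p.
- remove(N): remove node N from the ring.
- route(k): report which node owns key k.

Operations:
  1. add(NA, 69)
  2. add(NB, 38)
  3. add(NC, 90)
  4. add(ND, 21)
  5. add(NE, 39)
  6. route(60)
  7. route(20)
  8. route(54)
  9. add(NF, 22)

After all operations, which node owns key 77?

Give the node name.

Op 1: add NA@69 -> ring=[69:NA]
Op 2: add NB@38 -> ring=[38:NB,69:NA]
Op 3: add NC@90 -> ring=[38:NB,69:NA,90:NC]
Op 4: add ND@21 -> ring=[21:ND,38:NB,69:NA,90:NC]
Op 5: add NE@39 -> ring=[21:ND,38:NB,39:NE,69:NA,90:NC]
Op 6: route key 60: smallest pos >= 60 is 69 -> NA
Op 7: route key 20: smallest pos >= 20 is 21 -> ND
Op 8: route key 54: smallest pos >= 54 is 69 -> NA
Op 9: add NF@22 -> ring=[21:ND,22:NF,38:NB,39:NE,69:NA,90:NC]
Final route key 77: smallest pos >= 77 is 90 -> NC

Answer: NC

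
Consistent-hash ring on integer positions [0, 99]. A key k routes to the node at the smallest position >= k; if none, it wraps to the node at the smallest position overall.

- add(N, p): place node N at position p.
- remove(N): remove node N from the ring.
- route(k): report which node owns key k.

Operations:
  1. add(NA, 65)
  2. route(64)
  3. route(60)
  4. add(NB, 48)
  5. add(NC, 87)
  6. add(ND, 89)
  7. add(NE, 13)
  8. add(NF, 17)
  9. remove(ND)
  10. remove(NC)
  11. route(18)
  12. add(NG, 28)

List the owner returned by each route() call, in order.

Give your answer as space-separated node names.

Op 1: add NA@65 -> ring=[65:NA]
Op 2: route key 64: smallest pos >= 64 is 65 -> NA
Op 3: route key 60: smallest pos >= 60 is 65 -> NA
Op 4: add NB@48 -> ring=[48:NB,65:NA]
Op 5: add NC@87 -> ring=[48:NB,65:NA,87:NC]
Op 6: add ND@89 -> ring=[48:NB,65:NA,87:NC,89:ND]
Op 7: add NE@13 -> ring=[13:NE,48:NB,65:NA,87:NC,89:ND]
Op 8: add NF@17 -> ring=[13:NE,17:NF,48:NB,65:NA,87:NC,89:ND]
Op 9: remove ND -> ring=[13:NE,17:NF,48:NB,65:NA,87:NC]
Op 10: remove NC -> ring=[13:NE,17:NF,48:NB,65:NA]
Op 11: route key 18: smallest pos >= 18 is 48 -> NB
Op 12: add NG@28 -> ring=[13:NE,17:NF,28:NG,48:NB,65:NA]

Answer: NA NA NB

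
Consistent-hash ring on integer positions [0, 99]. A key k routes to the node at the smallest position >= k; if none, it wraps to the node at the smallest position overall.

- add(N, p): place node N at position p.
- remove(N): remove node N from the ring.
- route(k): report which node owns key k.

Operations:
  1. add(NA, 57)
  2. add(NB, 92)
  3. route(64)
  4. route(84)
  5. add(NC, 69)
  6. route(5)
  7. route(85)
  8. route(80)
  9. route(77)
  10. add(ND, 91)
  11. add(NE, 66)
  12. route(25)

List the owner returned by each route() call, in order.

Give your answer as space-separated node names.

Answer: NB NB NA NB NB NB NA

Derivation:
Op 1: add NA@57 -> ring=[57:NA]
Op 2: add NB@92 -> ring=[57:NA,92:NB]
Op 3: route key 64: smallest pos >= 64 is 92 -> NB
Op 4: route key 84: smallest pos >= 84 is 92 -> NB
Op 5: add NC@69 -> ring=[57:NA,69:NC,92:NB]
Op 6: route key 5: smallest pos >= 5 is 57 -> NA
Op 7: route key 85: smallest pos >= 85 is 92 -> NB
Op 8: route key 80: smallest pos >= 80 is 92 -> NB
Op 9: route key 77: smallest pos >= 77 is 92 -> NB
Op 10: add ND@91 -> ring=[57:NA,69:NC,91:ND,92:NB]
Op 11: add NE@66 -> ring=[57:NA,66:NE,69:NC,91:ND,92:NB]
Op 12: route key 25: smallest pos >= 25 is 57 -> NA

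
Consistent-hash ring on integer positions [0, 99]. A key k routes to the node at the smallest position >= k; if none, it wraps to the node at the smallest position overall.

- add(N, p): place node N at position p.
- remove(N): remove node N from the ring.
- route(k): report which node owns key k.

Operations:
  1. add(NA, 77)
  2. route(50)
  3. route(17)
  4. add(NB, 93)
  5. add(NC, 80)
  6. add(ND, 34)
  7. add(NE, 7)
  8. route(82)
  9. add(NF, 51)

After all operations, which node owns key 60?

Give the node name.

Op 1: add NA@77 -> ring=[77:NA]
Op 2: route key 50: smallest pos >= 50 is 77 -> NA
Op 3: route key 17: smallest pos >= 17 is 77 -> NA
Op 4: add NB@93 -> ring=[77:NA,93:NB]
Op 5: add NC@80 -> ring=[77:NA,80:NC,93:NB]
Op 6: add ND@34 -> ring=[34:ND,77:NA,80:NC,93:NB]
Op 7: add NE@7 -> ring=[7:NE,34:ND,77:NA,80:NC,93:NB]
Op 8: route key 82: smallest pos >= 82 is 93 -> NB
Op 9: add NF@51 -> ring=[7:NE,34:ND,51:NF,77:NA,80:NC,93:NB]
Final route key 60: smallest pos >= 60 is 77 -> NA

Answer: NA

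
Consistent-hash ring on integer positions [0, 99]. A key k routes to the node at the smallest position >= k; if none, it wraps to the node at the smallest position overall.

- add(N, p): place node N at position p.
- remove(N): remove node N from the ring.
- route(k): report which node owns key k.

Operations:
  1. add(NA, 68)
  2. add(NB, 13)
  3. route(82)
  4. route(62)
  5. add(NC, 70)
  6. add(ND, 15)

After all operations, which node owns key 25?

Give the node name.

Answer: NA

Derivation:
Op 1: add NA@68 -> ring=[68:NA]
Op 2: add NB@13 -> ring=[13:NB,68:NA]
Op 3: route key 82: none >= 82, wrap to smallest pos 13 -> NB
Op 4: route key 62: smallest pos >= 62 is 68 -> NA
Op 5: add NC@70 -> ring=[13:NB,68:NA,70:NC]
Op 6: add ND@15 -> ring=[13:NB,15:ND,68:NA,70:NC]
Final route key 25: smallest pos >= 25 is 68 -> NA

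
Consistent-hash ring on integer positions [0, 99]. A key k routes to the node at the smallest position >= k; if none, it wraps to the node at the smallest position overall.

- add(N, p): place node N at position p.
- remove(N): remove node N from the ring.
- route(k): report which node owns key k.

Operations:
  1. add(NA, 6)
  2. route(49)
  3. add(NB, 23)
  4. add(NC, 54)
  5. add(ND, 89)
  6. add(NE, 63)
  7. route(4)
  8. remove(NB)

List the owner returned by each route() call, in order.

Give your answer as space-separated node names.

Op 1: add NA@6 -> ring=[6:NA]
Op 2: route key 49: none >= 49, wrap to smallest pos 6 -> NA
Op 3: add NB@23 -> ring=[6:NA,23:NB]
Op 4: add NC@54 -> ring=[6:NA,23:NB,54:NC]
Op 5: add ND@89 -> ring=[6:NA,23:NB,54:NC,89:ND]
Op 6: add NE@63 -> ring=[6:NA,23:NB,54:NC,63:NE,89:ND]
Op 7: route key 4: smallest pos >= 4 is 6 -> NA
Op 8: remove NB -> ring=[6:NA,54:NC,63:NE,89:ND]

Answer: NA NA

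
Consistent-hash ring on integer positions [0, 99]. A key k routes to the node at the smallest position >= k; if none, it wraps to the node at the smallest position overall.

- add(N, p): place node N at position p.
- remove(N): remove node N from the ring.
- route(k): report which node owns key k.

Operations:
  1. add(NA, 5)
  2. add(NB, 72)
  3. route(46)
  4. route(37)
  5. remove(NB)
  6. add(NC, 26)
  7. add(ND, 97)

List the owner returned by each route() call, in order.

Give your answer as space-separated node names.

Op 1: add NA@5 -> ring=[5:NA]
Op 2: add NB@72 -> ring=[5:NA,72:NB]
Op 3: route key 46: smallest pos >= 46 is 72 -> NB
Op 4: route key 37: smallest pos >= 37 is 72 -> NB
Op 5: remove NB -> ring=[5:NA]
Op 6: add NC@26 -> ring=[5:NA,26:NC]
Op 7: add ND@97 -> ring=[5:NA,26:NC,97:ND]

Answer: NB NB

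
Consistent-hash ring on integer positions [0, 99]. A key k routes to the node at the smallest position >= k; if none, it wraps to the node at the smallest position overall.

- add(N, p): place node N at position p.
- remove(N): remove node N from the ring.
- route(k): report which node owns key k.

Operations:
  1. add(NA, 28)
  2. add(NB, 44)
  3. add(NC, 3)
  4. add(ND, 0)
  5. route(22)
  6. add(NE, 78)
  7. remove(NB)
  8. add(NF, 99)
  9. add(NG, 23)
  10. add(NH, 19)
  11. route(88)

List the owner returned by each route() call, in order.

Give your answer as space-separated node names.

Answer: NA NF

Derivation:
Op 1: add NA@28 -> ring=[28:NA]
Op 2: add NB@44 -> ring=[28:NA,44:NB]
Op 3: add NC@3 -> ring=[3:NC,28:NA,44:NB]
Op 4: add ND@0 -> ring=[0:ND,3:NC,28:NA,44:NB]
Op 5: route key 22: smallest pos >= 22 is 28 -> NA
Op 6: add NE@78 -> ring=[0:ND,3:NC,28:NA,44:NB,78:NE]
Op 7: remove NB -> ring=[0:ND,3:NC,28:NA,78:NE]
Op 8: add NF@99 -> ring=[0:ND,3:NC,28:NA,78:NE,99:NF]
Op 9: add NG@23 -> ring=[0:ND,3:NC,23:NG,28:NA,78:NE,99:NF]
Op 10: add NH@19 -> ring=[0:ND,3:NC,19:NH,23:NG,28:NA,78:NE,99:NF]
Op 11: route key 88: smallest pos >= 88 is 99 -> NF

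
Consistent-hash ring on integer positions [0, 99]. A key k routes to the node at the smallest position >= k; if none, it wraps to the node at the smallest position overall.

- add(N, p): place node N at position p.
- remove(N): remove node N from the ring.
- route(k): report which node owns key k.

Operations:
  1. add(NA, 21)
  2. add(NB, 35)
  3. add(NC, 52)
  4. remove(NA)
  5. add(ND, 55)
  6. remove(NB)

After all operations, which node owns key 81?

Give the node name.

Answer: NC

Derivation:
Op 1: add NA@21 -> ring=[21:NA]
Op 2: add NB@35 -> ring=[21:NA,35:NB]
Op 3: add NC@52 -> ring=[21:NA,35:NB,52:NC]
Op 4: remove NA -> ring=[35:NB,52:NC]
Op 5: add ND@55 -> ring=[35:NB,52:NC,55:ND]
Op 6: remove NB -> ring=[52:NC,55:ND]
Final route key 81: none >= 81, wrap to smallest pos 52 -> NC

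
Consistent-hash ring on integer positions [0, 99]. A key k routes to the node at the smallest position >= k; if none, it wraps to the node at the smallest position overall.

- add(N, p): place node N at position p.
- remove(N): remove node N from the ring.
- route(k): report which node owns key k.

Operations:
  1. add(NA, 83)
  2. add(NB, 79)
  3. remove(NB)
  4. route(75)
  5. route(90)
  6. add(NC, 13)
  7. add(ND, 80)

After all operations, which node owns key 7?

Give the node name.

Op 1: add NA@83 -> ring=[83:NA]
Op 2: add NB@79 -> ring=[79:NB,83:NA]
Op 3: remove NB -> ring=[83:NA]
Op 4: route key 75: smallest pos >= 75 is 83 -> NA
Op 5: route key 90: none >= 90, wrap to smallest pos 83 -> NA
Op 6: add NC@13 -> ring=[13:NC,83:NA]
Op 7: add ND@80 -> ring=[13:NC,80:ND,83:NA]
Final route key 7: smallest pos >= 7 is 13 -> NC

Answer: NC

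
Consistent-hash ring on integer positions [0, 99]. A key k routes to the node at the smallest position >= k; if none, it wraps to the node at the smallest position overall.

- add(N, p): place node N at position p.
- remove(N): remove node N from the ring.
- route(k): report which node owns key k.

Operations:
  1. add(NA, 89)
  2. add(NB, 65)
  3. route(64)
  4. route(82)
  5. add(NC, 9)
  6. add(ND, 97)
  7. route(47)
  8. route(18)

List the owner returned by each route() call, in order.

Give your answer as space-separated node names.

Op 1: add NA@89 -> ring=[89:NA]
Op 2: add NB@65 -> ring=[65:NB,89:NA]
Op 3: route key 64: smallest pos >= 64 is 65 -> NB
Op 4: route key 82: smallest pos >= 82 is 89 -> NA
Op 5: add NC@9 -> ring=[9:NC,65:NB,89:NA]
Op 6: add ND@97 -> ring=[9:NC,65:NB,89:NA,97:ND]
Op 7: route key 47: smallest pos >= 47 is 65 -> NB
Op 8: route key 18: smallest pos >= 18 is 65 -> NB

Answer: NB NA NB NB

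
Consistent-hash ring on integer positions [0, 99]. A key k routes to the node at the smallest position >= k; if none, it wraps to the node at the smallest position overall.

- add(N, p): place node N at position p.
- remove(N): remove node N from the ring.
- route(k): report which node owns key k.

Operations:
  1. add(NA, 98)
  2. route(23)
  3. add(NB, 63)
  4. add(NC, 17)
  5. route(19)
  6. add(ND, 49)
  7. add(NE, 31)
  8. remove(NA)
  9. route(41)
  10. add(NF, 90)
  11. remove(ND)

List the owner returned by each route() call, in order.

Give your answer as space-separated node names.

Answer: NA NB ND

Derivation:
Op 1: add NA@98 -> ring=[98:NA]
Op 2: route key 23: smallest pos >= 23 is 98 -> NA
Op 3: add NB@63 -> ring=[63:NB,98:NA]
Op 4: add NC@17 -> ring=[17:NC,63:NB,98:NA]
Op 5: route key 19: smallest pos >= 19 is 63 -> NB
Op 6: add ND@49 -> ring=[17:NC,49:ND,63:NB,98:NA]
Op 7: add NE@31 -> ring=[17:NC,31:NE,49:ND,63:NB,98:NA]
Op 8: remove NA -> ring=[17:NC,31:NE,49:ND,63:NB]
Op 9: route key 41: smallest pos >= 41 is 49 -> ND
Op 10: add NF@90 -> ring=[17:NC,31:NE,49:ND,63:NB,90:NF]
Op 11: remove ND -> ring=[17:NC,31:NE,63:NB,90:NF]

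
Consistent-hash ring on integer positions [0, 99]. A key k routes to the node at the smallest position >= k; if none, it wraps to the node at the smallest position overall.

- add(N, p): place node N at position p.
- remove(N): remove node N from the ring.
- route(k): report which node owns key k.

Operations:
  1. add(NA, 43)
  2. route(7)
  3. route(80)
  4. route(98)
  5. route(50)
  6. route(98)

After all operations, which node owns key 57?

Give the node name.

Answer: NA

Derivation:
Op 1: add NA@43 -> ring=[43:NA]
Op 2: route key 7: smallest pos >= 7 is 43 -> NA
Op 3: route key 80: none >= 80, wrap to smallest pos 43 -> NA
Op 4: route key 98: none >= 98, wrap to smallest pos 43 -> NA
Op 5: route key 50: none >= 50, wrap to smallest pos 43 -> NA
Op 6: route key 98: none >= 98, wrap to smallest pos 43 -> NA
Final route key 57: none >= 57, wrap to smallest pos 43 -> NA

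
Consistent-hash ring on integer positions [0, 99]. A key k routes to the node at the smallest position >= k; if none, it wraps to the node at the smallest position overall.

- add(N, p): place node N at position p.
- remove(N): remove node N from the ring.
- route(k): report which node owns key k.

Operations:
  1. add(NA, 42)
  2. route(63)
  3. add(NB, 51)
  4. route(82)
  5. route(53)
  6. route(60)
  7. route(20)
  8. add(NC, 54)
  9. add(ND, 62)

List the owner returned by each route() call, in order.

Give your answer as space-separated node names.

Answer: NA NA NA NA NA

Derivation:
Op 1: add NA@42 -> ring=[42:NA]
Op 2: route key 63: none >= 63, wrap to smallest pos 42 -> NA
Op 3: add NB@51 -> ring=[42:NA,51:NB]
Op 4: route key 82: none >= 82, wrap to smallest pos 42 -> NA
Op 5: route key 53: none >= 53, wrap to smallest pos 42 -> NA
Op 6: route key 60: none >= 60, wrap to smallest pos 42 -> NA
Op 7: route key 20: smallest pos >= 20 is 42 -> NA
Op 8: add NC@54 -> ring=[42:NA,51:NB,54:NC]
Op 9: add ND@62 -> ring=[42:NA,51:NB,54:NC,62:ND]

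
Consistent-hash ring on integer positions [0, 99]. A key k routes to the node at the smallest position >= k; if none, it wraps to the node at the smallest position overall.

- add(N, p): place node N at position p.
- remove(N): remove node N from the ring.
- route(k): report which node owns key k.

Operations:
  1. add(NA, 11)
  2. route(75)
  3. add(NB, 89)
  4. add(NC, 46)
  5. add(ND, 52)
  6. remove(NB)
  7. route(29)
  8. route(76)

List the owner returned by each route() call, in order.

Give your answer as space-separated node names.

Op 1: add NA@11 -> ring=[11:NA]
Op 2: route key 75: none >= 75, wrap to smallest pos 11 -> NA
Op 3: add NB@89 -> ring=[11:NA,89:NB]
Op 4: add NC@46 -> ring=[11:NA,46:NC,89:NB]
Op 5: add ND@52 -> ring=[11:NA,46:NC,52:ND,89:NB]
Op 6: remove NB -> ring=[11:NA,46:NC,52:ND]
Op 7: route key 29: smallest pos >= 29 is 46 -> NC
Op 8: route key 76: none >= 76, wrap to smallest pos 11 -> NA

Answer: NA NC NA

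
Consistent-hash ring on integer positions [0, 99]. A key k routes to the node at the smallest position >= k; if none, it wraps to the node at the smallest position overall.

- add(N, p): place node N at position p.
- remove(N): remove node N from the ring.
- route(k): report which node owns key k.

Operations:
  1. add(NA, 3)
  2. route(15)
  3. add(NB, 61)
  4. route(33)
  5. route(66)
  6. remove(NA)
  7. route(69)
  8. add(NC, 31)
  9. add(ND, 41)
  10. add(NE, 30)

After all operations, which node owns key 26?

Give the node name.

Op 1: add NA@3 -> ring=[3:NA]
Op 2: route key 15: none >= 15, wrap to smallest pos 3 -> NA
Op 3: add NB@61 -> ring=[3:NA,61:NB]
Op 4: route key 33: smallest pos >= 33 is 61 -> NB
Op 5: route key 66: none >= 66, wrap to smallest pos 3 -> NA
Op 6: remove NA -> ring=[61:NB]
Op 7: route key 69: none >= 69, wrap to smallest pos 61 -> NB
Op 8: add NC@31 -> ring=[31:NC,61:NB]
Op 9: add ND@41 -> ring=[31:NC,41:ND,61:NB]
Op 10: add NE@30 -> ring=[30:NE,31:NC,41:ND,61:NB]
Final route key 26: smallest pos >= 26 is 30 -> NE

Answer: NE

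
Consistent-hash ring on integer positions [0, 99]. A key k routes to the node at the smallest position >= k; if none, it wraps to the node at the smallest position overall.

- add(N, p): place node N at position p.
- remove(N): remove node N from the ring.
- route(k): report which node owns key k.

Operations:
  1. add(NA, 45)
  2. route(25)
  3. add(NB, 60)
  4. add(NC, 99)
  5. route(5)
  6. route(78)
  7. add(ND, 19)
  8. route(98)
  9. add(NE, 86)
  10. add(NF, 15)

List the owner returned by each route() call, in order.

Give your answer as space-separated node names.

Answer: NA NA NC NC

Derivation:
Op 1: add NA@45 -> ring=[45:NA]
Op 2: route key 25: smallest pos >= 25 is 45 -> NA
Op 3: add NB@60 -> ring=[45:NA,60:NB]
Op 4: add NC@99 -> ring=[45:NA,60:NB,99:NC]
Op 5: route key 5: smallest pos >= 5 is 45 -> NA
Op 6: route key 78: smallest pos >= 78 is 99 -> NC
Op 7: add ND@19 -> ring=[19:ND,45:NA,60:NB,99:NC]
Op 8: route key 98: smallest pos >= 98 is 99 -> NC
Op 9: add NE@86 -> ring=[19:ND,45:NA,60:NB,86:NE,99:NC]
Op 10: add NF@15 -> ring=[15:NF,19:ND,45:NA,60:NB,86:NE,99:NC]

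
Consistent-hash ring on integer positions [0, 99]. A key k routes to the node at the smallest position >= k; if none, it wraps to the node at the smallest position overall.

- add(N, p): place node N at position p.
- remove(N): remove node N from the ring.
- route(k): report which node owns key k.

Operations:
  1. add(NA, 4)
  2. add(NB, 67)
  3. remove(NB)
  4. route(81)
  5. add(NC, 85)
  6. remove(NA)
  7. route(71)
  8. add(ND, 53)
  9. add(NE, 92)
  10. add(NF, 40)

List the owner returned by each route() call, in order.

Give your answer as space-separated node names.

Op 1: add NA@4 -> ring=[4:NA]
Op 2: add NB@67 -> ring=[4:NA,67:NB]
Op 3: remove NB -> ring=[4:NA]
Op 4: route key 81: none >= 81, wrap to smallest pos 4 -> NA
Op 5: add NC@85 -> ring=[4:NA,85:NC]
Op 6: remove NA -> ring=[85:NC]
Op 7: route key 71: smallest pos >= 71 is 85 -> NC
Op 8: add ND@53 -> ring=[53:ND,85:NC]
Op 9: add NE@92 -> ring=[53:ND,85:NC,92:NE]
Op 10: add NF@40 -> ring=[40:NF,53:ND,85:NC,92:NE]

Answer: NA NC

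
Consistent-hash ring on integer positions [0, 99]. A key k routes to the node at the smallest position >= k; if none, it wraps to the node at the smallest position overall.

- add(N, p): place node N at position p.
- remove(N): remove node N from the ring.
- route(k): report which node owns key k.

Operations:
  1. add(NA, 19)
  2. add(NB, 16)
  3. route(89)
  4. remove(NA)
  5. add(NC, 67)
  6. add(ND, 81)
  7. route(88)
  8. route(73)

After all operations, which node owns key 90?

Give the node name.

Op 1: add NA@19 -> ring=[19:NA]
Op 2: add NB@16 -> ring=[16:NB,19:NA]
Op 3: route key 89: none >= 89, wrap to smallest pos 16 -> NB
Op 4: remove NA -> ring=[16:NB]
Op 5: add NC@67 -> ring=[16:NB,67:NC]
Op 6: add ND@81 -> ring=[16:NB,67:NC,81:ND]
Op 7: route key 88: none >= 88, wrap to smallest pos 16 -> NB
Op 8: route key 73: smallest pos >= 73 is 81 -> ND
Final route key 90: none >= 90, wrap to smallest pos 16 -> NB

Answer: NB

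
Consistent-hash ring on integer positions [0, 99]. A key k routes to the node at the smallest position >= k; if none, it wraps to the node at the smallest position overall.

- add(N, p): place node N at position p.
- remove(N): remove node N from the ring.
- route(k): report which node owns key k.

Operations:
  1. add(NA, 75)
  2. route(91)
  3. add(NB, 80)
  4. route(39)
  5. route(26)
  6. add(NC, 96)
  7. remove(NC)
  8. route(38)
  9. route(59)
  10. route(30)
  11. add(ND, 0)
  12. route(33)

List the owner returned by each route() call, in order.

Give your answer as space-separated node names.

Op 1: add NA@75 -> ring=[75:NA]
Op 2: route key 91: none >= 91, wrap to smallest pos 75 -> NA
Op 3: add NB@80 -> ring=[75:NA,80:NB]
Op 4: route key 39: smallest pos >= 39 is 75 -> NA
Op 5: route key 26: smallest pos >= 26 is 75 -> NA
Op 6: add NC@96 -> ring=[75:NA,80:NB,96:NC]
Op 7: remove NC -> ring=[75:NA,80:NB]
Op 8: route key 38: smallest pos >= 38 is 75 -> NA
Op 9: route key 59: smallest pos >= 59 is 75 -> NA
Op 10: route key 30: smallest pos >= 30 is 75 -> NA
Op 11: add ND@0 -> ring=[0:ND,75:NA,80:NB]
Op 12: route key 33: smallest pos >= 33 is 75 -> NA

Answer: NA NA NA NA NA NA NA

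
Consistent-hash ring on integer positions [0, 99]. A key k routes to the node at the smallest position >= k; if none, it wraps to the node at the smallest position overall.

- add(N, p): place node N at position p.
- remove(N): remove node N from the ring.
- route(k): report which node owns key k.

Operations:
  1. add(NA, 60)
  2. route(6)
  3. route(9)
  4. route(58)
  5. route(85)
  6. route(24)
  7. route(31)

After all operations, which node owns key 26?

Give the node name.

Op 1: add NA@60 -> ring=[60:NA]
Op 2: route key 6: smallest pos >= 6 is 60 -> NA
Op 3: route key 9: smallest pos >= 9 is 60 -> NA
Op 4: route key 58: smallest pos >= 58 is 60 -> NA
Op 5: route key 85: none >= 85, wrap to smallest pos 60 -> NA
Op 6: route key 24: smallest pos >= 24 is 60 -> NA
Op 7: route key 31: smallest pos >= 31 is 60 -> NA
Final route key 26: smallest pos >= 26 is 60 -> NA

Answer: NA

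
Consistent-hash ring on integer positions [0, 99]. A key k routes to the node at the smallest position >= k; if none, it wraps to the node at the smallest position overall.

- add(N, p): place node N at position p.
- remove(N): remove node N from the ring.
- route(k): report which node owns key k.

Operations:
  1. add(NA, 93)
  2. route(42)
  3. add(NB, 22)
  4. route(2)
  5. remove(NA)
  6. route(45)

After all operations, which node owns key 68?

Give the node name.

Answer: NB

Derivation:
Op 1: add NA@93 -> ring=[93:NA]
Op 2: route key 42: smallest pos >= 42 is 93 -> NA
Op 3: add NB@22 -> ring=[22:NB,93:NA]
Op 4: route key 2: smallest pos >= 2 is 22 -> NB
Op 5: remove NA -> ring=[22:NB]
Op 6: route key 45: none >= 45, wrap to smallest pos 22 -> NB
Final route key 68: none >= 68, wrap to smallest pos 22 -> NB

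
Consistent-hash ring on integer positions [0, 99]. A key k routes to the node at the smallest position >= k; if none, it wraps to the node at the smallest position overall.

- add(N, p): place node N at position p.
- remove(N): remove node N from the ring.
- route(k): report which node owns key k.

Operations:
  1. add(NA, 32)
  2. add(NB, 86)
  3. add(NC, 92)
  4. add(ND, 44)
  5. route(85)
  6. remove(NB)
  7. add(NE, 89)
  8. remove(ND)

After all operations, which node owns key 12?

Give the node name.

Answer: NA

Derivation:
Op 1: add NA@32 -> ring=[32:NA]
Op 2: add NB@86 -> ring=[32:NA,86:NB]
Op 3: add NC@92 -> ring=[32:NA,86:NB,92:NC]
Op 4: add ND@44 -> ring=[32:NA,44:ND,86:NB,92:NC]
Op 5: route key 85: smallest pos >= 85 is 86 -> NB
Op 6: remove NB -> ring=[32:NA,44:ND,92:NC]
Op 7: add NE@89 -> ring=[32:NA,44:ND,89:NE,92:NC]
Op 8: remove ND -> ring=[32:NA,89:NE,92:NC]
Final route key 12: smallest pos >= 12 is 32 -> NA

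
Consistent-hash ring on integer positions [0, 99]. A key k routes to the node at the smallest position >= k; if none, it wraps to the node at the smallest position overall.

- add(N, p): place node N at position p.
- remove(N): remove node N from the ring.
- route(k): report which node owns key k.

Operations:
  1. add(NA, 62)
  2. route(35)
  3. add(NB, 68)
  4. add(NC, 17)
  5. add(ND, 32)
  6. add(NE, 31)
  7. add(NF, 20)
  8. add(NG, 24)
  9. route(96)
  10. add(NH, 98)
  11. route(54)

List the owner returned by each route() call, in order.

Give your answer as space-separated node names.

Answer: NA NC NA

Derivation:
Op 1: add NA@62 -> ring=[62:NA]
Op 2: route key 35: smallest pos >= 35 is 62 -> NA
Op 3: add NB@68 -> ring=[62:NA,68:NB]
Op 4: add NC@17 -> ring=[17:NC,62:NA,68:NB]
Op 5: add ND@32 -> ring=[17:NC,32:ND,62:NA,68:NB]
Op 6: add NE@31 -> ring=[17:NC,31:NE,32:ND,62:NA,68:NB]
Op 7: add NF@20 -> ring=[17:NC,20:NF,31:NE,32:ND,62:NA,68:NB]
Op 8: add NG@24 -> ring=[17:NC,20:NF,24:NG,31:NE,32:ND,62:NA,68:NB]
Op 9: route key 96: none >= 96, wrap to smallest pos 17 -> NC
Op 10: add NH@98 -> ring=[17:NC,20:NF,24:NG,31:NE,32:ND,62:NA,68:NB,98:NH]
Op 11: route key 54: smallest pos >= 54 is 62 -> NA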